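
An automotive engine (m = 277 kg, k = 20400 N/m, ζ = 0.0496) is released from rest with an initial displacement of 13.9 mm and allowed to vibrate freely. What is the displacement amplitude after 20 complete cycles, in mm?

Logarithmic decrement δ = 2πζ/√(1 − ζ²) = 2π × 0.04960/√(1 − 0.00246) = 0.3120.
After n cycles, x_n/x₀ = e^(−nδ), so x_20 = 13.9 × e^(−20 × 0.3120) = 13.9 × 0.001949 = 0.02709 mm.

0.0271 mm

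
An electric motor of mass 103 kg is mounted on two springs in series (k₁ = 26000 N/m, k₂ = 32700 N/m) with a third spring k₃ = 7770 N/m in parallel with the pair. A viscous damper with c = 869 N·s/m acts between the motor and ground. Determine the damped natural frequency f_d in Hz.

Series pair: k_s = k₁k₂/(k₁+k₂) = (26000)(32700)/(26000 + 32700) = 14480 N/m. In parallel with k₃: k_eq = 14480 + 7770 = 22250 N/m.
ω_n = √(k_eq/m) = √(22250/103) = 14.70 rad/s.
Critical damping c_c = 2√(k_eq·m) = 2√(22250 × 103) = 3028 N·s/m, so ζ = c/c_c = 869/3028 = 0.2870.
ω_d = ω_n√(1 − ζ²) = 14.70 × √(1 − 0.0824) = 14.08 rad/s.
f_d = ω_d/(2π) = 2.241 Hz.

2.24 Hz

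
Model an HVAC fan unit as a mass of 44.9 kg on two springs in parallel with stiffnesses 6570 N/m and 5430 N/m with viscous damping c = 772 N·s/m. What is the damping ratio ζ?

0.526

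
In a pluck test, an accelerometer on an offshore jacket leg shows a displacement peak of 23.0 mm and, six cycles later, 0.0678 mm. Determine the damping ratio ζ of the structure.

0.153

Logarithmic decrement δ = (1/n)·ln(x₀/x_n) = (1/6)·ln(23.0/0.0678) = (1/6)·ln(339.2) = 0.9711.
ζ = δ/√(4π² + δ²) = 0.9711/√(39.48 + 0.943) = 0.9711/6.358 = 0.1527.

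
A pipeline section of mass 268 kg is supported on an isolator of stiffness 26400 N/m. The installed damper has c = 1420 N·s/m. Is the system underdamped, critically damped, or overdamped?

c_c = 2√(k·m) = 5320 N·s/m; ζ = c/c_c = 1420/5320 = 0.267.
Since ζ < 1 the system is underdamped.

underdamped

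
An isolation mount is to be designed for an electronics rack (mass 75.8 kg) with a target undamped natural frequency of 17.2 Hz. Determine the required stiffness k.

885000 N/m

ω_n = 2πf_n = 2π × 17.2 = 108.1 rad/s.
k = m·ω_n² = 75.8 × 108.1² = 75.8 × 11680 = 885300 N/m.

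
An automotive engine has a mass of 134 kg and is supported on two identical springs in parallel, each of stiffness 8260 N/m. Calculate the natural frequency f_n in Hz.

1.77 Hz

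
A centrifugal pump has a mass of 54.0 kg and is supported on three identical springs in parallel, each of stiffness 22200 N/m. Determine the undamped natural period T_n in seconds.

0.179 s

Parallel springs add: k_eq = 3 × 22200 = 66600 N/m.
ω_n = √(k_eq/m) = √(66600/54.0) = √1233 = 35.12 rad/s.
T_n = 2π/ω_n = 6.283/35.12 = 0.1789 s.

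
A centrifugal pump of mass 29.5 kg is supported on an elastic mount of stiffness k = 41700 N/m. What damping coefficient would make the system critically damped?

2220 N·s/m

c_c = 2√(k·m) = 2√(41700 × 29.5) = 2 × 1109 = 2218 N·s/m.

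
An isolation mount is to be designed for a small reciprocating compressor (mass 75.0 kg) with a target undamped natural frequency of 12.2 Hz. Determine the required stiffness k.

441000 N/m

ω_n = 2πf_n = 2π × 12.2 = 76.65 rad/s.
k = m·ω_n² = 75.0 × 76.65² = 75.0 × 5876 = 440700 N/m.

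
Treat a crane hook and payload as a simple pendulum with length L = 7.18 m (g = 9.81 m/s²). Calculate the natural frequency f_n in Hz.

0.186 Hz

For a simple pendulum ω_n = √(g/L) = √(9.81/7.18) = √1.366 = 1.169 rad/s.
f_n = ω_n/(2π) = 1.169/6.283 = 0.1860 Hz.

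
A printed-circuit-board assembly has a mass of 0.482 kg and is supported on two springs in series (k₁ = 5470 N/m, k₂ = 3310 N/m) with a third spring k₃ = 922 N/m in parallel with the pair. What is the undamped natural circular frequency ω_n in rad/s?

78.7 rad/s

Series pair: k_s = k₁k₂/(k₁+k₂) = (5470)(3310)/(5470 + 3310) = 2062 N/m. In parallel with k₃: k_eq = 2062 + 922 = 2984 N/m.
ω_n = √(k_eq/m) = √(2984/0.482) = √6191 = 78.68 rad/s.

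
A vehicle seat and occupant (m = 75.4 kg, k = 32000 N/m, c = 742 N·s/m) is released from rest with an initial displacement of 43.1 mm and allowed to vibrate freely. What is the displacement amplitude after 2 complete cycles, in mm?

ζ = c/(2√(km)) = 742/(2√(32000 × 75.4)) = 742/3107 = 0.2388.
Logarithmic decrement δ = 2πζ/√(1 − ζ²) = 2π × 0.2388/√(1 − 0.0570) = 1.545.
After n cycles, x_n/x₀ = e^(−nδ), so x_2 = 43.1 × e^(−2 × 1.545) = 43.1 × 0.04546 = 1.959 mm.

1.96 mm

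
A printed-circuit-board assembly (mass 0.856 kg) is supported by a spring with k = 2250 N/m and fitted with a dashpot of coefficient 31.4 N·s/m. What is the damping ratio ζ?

ω_n = √(k/m) = √(2250/0.856) = 51.27 rad/s.
Critical damping c_c = 2√(k·m) = 2√(2250 × 0.856) = 87.77 N·s/m, so ζ = c/c_c = 31.4/87.77 = 0.3577.

0.358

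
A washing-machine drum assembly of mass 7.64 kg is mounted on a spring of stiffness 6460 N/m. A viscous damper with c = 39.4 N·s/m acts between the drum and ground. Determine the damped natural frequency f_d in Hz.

ω_n = √(k/m) = √(6460/7.64) = 29.08 rad/s.
Critical damping c_c = 2√(k·m) = 2√(6460 × 7.64) = 444.3 N·s/m, so ζ = c/c_c = 39.4/444.3 = 0.08868.
ω_d = ω_n√(1 − ζ²) = 29.08 × √(1 − 0.00786) = 28.96 rad/s.
f_d = ω_d/(2π) = 4.610 Hz.

4.61 Hz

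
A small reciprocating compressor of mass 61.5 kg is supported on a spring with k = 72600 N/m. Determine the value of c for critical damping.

4230 N·s/m

c_c = 2√(k·m) = 2√(72600 × 61.5) = 2 × 2113 = 4226 N·s/m.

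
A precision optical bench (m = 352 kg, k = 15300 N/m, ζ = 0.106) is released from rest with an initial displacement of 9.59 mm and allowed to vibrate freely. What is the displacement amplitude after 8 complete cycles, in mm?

0.0452 mm

Logarithmic decrement δ = 2πζ/√(1 − ζ²) = 2π × 0.1060/√(1 − 0.0112) = 0.6698.
After n cycles, x_n/x₀ = e^(−nδ), so x_8 = 9.59 × e^(−8 × 0.6698) = 9.59 × 0.004709 = 0.04516 mm.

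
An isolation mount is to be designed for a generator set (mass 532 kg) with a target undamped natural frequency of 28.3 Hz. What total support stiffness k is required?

16800000 N/m

ω_n = 2πf_n = 2π × 28.3 = 177.8 rad/s.
k = m·ω_n² = 532 × 177.8² = 532 × 31620 = 16820000 N/m.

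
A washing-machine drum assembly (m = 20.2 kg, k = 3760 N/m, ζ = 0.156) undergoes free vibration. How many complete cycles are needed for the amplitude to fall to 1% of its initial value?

5 cycles

Logarithmic decrement δ = 2πζ/√(1 − ζ²) = 2π × 0.1560/√(1 − 0.0243) = 0.9923.
x_n/x₀ = e^(−nδ) ≤ 0.01; take ln: n ≥ ln(1/0.01)/δ = 4.605/0.9923 = 4.641.
So 5 complete cycles are required.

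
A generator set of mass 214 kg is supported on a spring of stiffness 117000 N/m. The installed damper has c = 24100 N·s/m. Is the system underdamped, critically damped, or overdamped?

c_c = 2√(k·m) = 10010 N·s/m; ζ = c/c_c = 24100/10010 = 2.41.
Since ζ > 1 the system is overdamped.

overdamped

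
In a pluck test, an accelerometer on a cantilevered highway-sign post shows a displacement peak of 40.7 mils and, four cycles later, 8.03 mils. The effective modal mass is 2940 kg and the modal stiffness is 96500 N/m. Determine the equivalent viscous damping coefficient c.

Logarithmic decrement δ = (1/n)·ln(x₀/x_n) = (1/4)·ln(40.7/8.03) = (1/4)·ln(5.068) = 0.4058.
ζ = δ/√(4π² + δ²) = 0.4058/√(39.48 + 0.165) = 0.4058/6.296 = 0.06444.
c = ζ · 2√(km) = 0.06444 × 2√(96500 × 2940) = 0.06444 × 33690 = 2171 N·s/m.

2170 N·s/m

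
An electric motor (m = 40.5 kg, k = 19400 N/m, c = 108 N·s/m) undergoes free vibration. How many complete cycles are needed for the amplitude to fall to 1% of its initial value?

ζ = c/(2√(km)) = 108/(2√(19400 × 40.5)) = 108/1773 = 0.06092.
Logarithmic decrement δ = 2πζ/√(1 − ζ²) = 2π × 0.06092/√(1 − 0.00371) = 0.3835.
x_n/x₀ = e^(−nδ) ≤ 0.01; take ln: n ≥ ln(1/0.01)/δ = 4.605/0.3835 = 12.01.
So 13 complete cycles are required.

13 cycles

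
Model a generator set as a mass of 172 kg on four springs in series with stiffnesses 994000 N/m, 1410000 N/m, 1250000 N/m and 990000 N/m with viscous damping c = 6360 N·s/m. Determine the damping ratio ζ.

Series springs: 1/k_eq = 1/994000 + 1/1410000 + 1/1250000 + 1/990000 = 3.525×10^-6, so k_eq = 283700 N/m.
ω_n = √(k_eq/m) = √(283700/172) = 40.61 rad/s.
Critical damping c_c = 2√(k_eq·m) = 2√(283700 × 172) = 13970 N·s/m, so ζ = c/c_c = 6360/13970 = 0.4553.

0.455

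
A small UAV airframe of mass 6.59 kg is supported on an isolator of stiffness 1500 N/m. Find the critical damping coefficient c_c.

199 N·s/m

c_c = 2√(k·m) = 2√(1500 × 6.59) = 2 × 99.42 = 198.8 N·s/m.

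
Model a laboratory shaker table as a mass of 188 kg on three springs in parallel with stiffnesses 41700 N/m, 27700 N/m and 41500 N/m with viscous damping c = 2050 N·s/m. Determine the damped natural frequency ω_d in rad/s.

23.7 rad/s

Parallel springs add: k_eq = 41700 + 27700 + 41500 = 110900 N/m.
ω_n = √(k_eq/m) = √(110900/188) = 24.29 rad/s.
Critical damping c_c = 2√(k_eq·m) = 2√(110900 × 188) = 9132 N·s/m, so ζ = c/c_c = 2050/9132 = 0.2245.
ω_d = ω_n√(1 − ζ²) = 24.29 × √(1 − 0.0504) = 23.67 rad/s.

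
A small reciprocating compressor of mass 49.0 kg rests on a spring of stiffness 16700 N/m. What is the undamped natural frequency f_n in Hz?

ω_n = √(k/m) = √(16700/49.0) = √340.8 = 18.46 rad/s.
f_n = ω_n/(2π) = 18.46/6.283 = 2.938 Hz.

2.94 Hz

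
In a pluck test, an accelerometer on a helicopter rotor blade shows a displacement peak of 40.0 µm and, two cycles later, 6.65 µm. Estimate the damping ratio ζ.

0.141

Logarithmic decrement δ = (1/n)·ln(x₀/x_n) = (1/2)·ln(40.0/6.65) = (1/2)·ln(6.015) = 0.8971.
ζ = δ/√(4π² + δ²) = 0.8971/√(39.48 + 0.805) = 0.8971/6.347 = 0.1413.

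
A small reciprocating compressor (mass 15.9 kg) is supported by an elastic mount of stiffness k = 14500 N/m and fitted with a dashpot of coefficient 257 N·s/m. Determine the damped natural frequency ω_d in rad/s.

29.1 rad/s

ω_n = √(k/m) = √(14500/15.9) = 30.20 rad/s.
Critical damping c_c = 2√(k·m) = 2√(14500 × 15.9) = 960.3 N·s/m, so ζ = c/c_c = 257/960.3 = 0.2676.
ω_d = ω_n√(1 − ζ²) = 30.20 × √(1 − 0.0716) = 29.10 rad/s.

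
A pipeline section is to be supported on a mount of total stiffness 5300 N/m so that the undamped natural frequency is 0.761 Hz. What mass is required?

ω_n = 2πf_n = 2π × 0.761 = 4.782 rad/s.
m = k/ω_n² = 5300/4.782² = 5300/22.86 = 231.8 kg.

232 kg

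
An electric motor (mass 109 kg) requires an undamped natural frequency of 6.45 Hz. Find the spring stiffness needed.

ω_n = 2πf_n = 2π × 6.45 = 40.53 rad/s.
k = m·ω_n² = 109 × 40.53² = 109 × 1642 = 179000 N/m.

179000 N/m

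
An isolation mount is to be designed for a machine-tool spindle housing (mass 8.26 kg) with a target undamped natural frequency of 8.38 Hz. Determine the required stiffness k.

22900 N/m

ω_n = 2πf_n = 2π × 8.38 = 52.65 rad/s.
k = m·ω_n² = 8.26 × 52.65² = 8.26 × 2772 = 22900 N/m.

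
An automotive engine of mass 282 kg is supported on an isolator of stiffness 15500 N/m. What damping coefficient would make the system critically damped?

c_c = 2√(k·m) = 2√(15500 × 282) = 2 × 2091 = 4181 N·s/m.

4180 N·s/m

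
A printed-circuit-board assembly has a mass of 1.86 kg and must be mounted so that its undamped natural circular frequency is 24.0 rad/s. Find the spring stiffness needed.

1070 N/m

k = m·ω_n² = 1.86 × 24.00² = 1.86 × 576.0 = 1071 N/m.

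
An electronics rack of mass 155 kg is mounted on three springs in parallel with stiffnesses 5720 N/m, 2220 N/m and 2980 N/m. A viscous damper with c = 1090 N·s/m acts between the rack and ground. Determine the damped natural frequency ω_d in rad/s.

Parallel springs add: k_eq = 5720 + 2220 + 2980 = 10920 N/m.
ω_n = √(k_eq/m) = √(10920/155) = 8.394 rad/s.
Critical damping c_c = 2√(k_eq·m) = 2√(10920 × 155) = 2602 N·s/m, so ζ = c/c_c = 1090/2602 = 0.4189.
ω_d = ω_n√(1 − ζ²) = 8.394 × √(1 − 0.175) = 7.622 rad/s.

7.62 rad/s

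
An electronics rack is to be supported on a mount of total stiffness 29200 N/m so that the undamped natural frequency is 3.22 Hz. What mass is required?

71.3 kg

ω_n = 2πf_n = 2π × 3.22 = 20.23 rad/s.
m = k/ω_n² = 29200/20.23² = 29200/409.3 = 71.34 kg.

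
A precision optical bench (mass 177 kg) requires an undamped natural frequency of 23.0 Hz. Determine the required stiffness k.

3700000 N/m

ω_n = 2πf_n = 2π × 23.0 = 144.5 rad/s.
k = m·ω_n² = 177 × 144.5² = 177 × 20880 = 3696000 N/m.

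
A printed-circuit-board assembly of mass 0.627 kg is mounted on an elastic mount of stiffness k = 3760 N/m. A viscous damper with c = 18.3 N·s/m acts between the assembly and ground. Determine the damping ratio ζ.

ω_n = √(k/m) = √(3760/0.627) = 77.44 rad/s.
Critical damping c_c = 2√(k·m) = 2√(3760 × 0.627) = 97.11 N·s/m, so ζ = c/c_c = 18.3/97.11 = 0.1884.

0.188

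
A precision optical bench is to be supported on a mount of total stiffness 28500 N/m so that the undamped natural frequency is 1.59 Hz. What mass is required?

286 kg

ω_n = 2πf_n = 2π × 1.59 = 9.990 rad/s.
m = k/ω_n² = 28500/9.990² = 28500/99.81 = 285.6 kg.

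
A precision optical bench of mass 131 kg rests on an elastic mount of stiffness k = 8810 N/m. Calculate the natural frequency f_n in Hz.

1.31 Hz

ω_n = √(k/m) = √(8810/131) = √67.25 = 8.201 rad/s.
f_n = ω_n/(2π) = 8.201/6.283 = 1.305 Hz.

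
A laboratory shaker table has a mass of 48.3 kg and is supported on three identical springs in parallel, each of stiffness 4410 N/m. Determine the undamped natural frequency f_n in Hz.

Parallel springs add: k_eq = 3 × 4410 = 13230 N/m.
ω_n = √(k_eq/m) = √(13230/48.3) = √273.9 = 16.55 rad/s.
f_n = ω_n/(2π) = 16.55/6.283 = 2.634 Hz.

2.63 Hz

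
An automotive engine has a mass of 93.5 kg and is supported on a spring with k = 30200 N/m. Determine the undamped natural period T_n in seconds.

0.350 s

ω_n = √(k/m) = √(30200/93.5) = √323.0 = 17.97 rad/s.
T_n = 2π/ω_n = 6.283/17.97 = 0.3496 s.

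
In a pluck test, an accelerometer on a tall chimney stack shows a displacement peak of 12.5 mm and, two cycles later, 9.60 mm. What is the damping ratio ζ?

Logarithmic decrement δ = (1/n)·ln(x₀/x_n) = (1/2)·ln(12.5/9.60) = (1/2)·ln(1.302) = 0.1320.
ζ = δ/√(4π² + δ²) = 0.1320/√(39.48 + 0.0174) = 0.1320/6.285 = 0.02100.

0.0210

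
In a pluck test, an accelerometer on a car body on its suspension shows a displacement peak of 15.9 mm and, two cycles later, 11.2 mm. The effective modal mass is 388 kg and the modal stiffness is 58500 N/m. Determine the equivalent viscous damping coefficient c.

266 N·s/m

Logarithmic decrement δ = (1/n)·ln(x₀/x_n) = (1/2)·ln(15.9/11.2) = (1/2)·ln(1.420) = 0.1752.
ζ = δ/√(4π² + δ²) = 0.1752/√(39.48 + 0.0307) = 0.1752/6.286 = 0.02787.
c = ζ · 2√(km) = 0.02787 × 2√(58500 × 388) = 0.02787 × 9528 = 265.6 N·s/m.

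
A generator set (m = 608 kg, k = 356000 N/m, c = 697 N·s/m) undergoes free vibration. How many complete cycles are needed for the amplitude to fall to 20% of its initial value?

ζ = c/(2√(km)) = 697/(2√(356000 × 608)) = 697/29420 = 0.02369.
Logarithmic decrement δ = 2πζ/√(1 − ζ²) = 2π × 0.02369/√(1 − 0.000561) = 0.1489.
x_n/x₀ = e^(−nδ) ≤ 0.2; take ln: n ≥ ln(1/0.2)/δ = 1.609/0.1489 = 10.81.
So 11 complete cycles are required.

11 cycles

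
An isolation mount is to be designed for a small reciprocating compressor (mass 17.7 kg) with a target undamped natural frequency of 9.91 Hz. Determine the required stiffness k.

ω_n = 2πf_n = 2π × 9.91 = 62.27 rad/s.
k = m·ω_n² = 17.7 × 62.27² = 17.7 × 3877 = 68620 N/m.

68600 N/m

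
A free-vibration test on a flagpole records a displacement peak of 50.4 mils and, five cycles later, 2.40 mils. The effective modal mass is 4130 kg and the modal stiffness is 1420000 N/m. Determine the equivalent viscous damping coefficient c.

Logarithmic decrement δ = (1/n)·ln(x₀/x_n) = (1/5)·ln(50.4/2.40) = (1/5)·ln(21.00) = 0.6089.
ζ = δ/√(4π² + δ²) = 0.6089/√(39.48 + 0.371) = 0.6089/6.313 = 0.09646.
c = ζ · 2√(km) = 0.09646 × 2√(1420000 × 4130) = 0.09646 × 153200 = 14770 N·s/m.

14800 N·s/m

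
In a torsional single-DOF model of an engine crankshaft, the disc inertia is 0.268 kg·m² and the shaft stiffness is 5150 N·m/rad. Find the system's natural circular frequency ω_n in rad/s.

139 rad/s

ω_n = √(k_t/J) = √(5150/0.268) = √19220 = 138.6 rad/s.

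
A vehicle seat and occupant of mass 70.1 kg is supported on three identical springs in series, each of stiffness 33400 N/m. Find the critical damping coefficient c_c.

Series springs: 1/k_eq = 3/33400, so k_eq = 33400/3 = 11130 N/m.
c_c = 2√(k_eq·m) = 2√(11130 × 70.1) = 2 × 883.4 = 1767 N·s/m.

1770 N·s/m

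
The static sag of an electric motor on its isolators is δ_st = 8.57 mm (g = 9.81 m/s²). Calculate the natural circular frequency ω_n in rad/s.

33.8 rad/s

ω_n = √(g/δ_st) = √(9.81/0.00857) = √1145 = 33.83 rad/s.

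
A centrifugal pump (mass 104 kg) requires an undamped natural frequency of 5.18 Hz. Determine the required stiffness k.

ω_n = 2πf_n = 2π × 5.18 = 32.55 rad/s.
k = m·ω_n² = 104 × 32.55² = 104 × 1059 = 110200 N/m.

110000 N/m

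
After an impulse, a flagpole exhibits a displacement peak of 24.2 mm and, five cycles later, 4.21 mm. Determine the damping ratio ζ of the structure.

Logarithmic decrement δ = (1/n)·ln(x₀/x_n) = (1/5)·ln(24.2/4.21) = (1/5)·ln(5.748) = 0.3498.
ζ = δ/√(4π² + δ²) = 0.3498/√(39.48 + 0.122) = 0.3498/6.293 = 0.05558.

0.0556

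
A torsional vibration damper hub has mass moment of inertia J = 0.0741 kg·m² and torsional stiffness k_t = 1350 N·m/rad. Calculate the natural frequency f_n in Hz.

ω_n = √(k_t/J) = √(1350/0.0741) = √18220 = 135.0 rad/s.
f_n = ω_n/(2π) = 135.0/6.283 = 21.48 Hz.

21.5 Hz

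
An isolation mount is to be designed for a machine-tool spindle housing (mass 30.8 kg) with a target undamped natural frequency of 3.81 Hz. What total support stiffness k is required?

17700 N/m

ω_n = 2πf_n = 2π × 3.81 = 23.94 rad/s.
k = m·ω_n² = 30.8 × 23.94² = 30.8 × 573.1 = 17650 N/m.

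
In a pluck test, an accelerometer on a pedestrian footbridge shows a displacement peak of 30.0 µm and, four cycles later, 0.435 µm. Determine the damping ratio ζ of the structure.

0.166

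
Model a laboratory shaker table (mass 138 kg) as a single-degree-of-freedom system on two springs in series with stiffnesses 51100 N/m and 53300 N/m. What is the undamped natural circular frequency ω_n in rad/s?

Series springs: 1/k_eq = 1/51100 + 1/53300 = 3.833×10^-5, so k_eq = 26090 N/m.
ω_n = √(k_eq/m) = √(26090/138) = √189.0 = 13.75 rad/s.

13.7 rad/s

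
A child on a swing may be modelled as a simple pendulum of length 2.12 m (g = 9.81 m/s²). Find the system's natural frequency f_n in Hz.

0.342 Hz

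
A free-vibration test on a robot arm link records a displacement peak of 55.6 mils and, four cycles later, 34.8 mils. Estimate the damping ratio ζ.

Logarithmic decrement δ = (1/n)·ln(x₀/x_n) = (1/4)·ln(55.6/34.8) = (1/4)·ln(1.598) = 0.1171.
ζ = δ/√(4π² + δ²) = 0.1171/√(39.48 + 0.0137) = 0.1171/6.284 = 0.01864.

0.0186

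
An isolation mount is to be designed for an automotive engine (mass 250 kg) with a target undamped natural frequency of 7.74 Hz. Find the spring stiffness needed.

ω_n = 2πf_n = 2π × 7.74 = 48.63 rad/s.
k = m·ω_n² = 250 × 48.63² = 250 × 2365 = 591300 N/m.

591000 N/m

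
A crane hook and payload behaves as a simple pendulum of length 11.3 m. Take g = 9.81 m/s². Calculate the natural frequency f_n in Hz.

For a simple pendulum ω_n = √(g/L) = √(9.81/11.3) = √0.8681 = 0.9317 rad/s.
f_n = ω_n/(2π) = 0.9317/6.283 = 0.1483 Hz.

0.148 Hz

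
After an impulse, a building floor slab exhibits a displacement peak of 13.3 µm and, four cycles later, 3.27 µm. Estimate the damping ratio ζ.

0.0557

Logarithmic decrement δ = (1/n)·ln(x₀/x_n) = (1/4)·ln(13.3/3.27) = (1/4)·ln(4.067) = 0.3507.
ζ = δ/√(4π² + δ²) = 0.3507/√(39.48 + 0.123) = 0.3507/6.293 = 0.05574.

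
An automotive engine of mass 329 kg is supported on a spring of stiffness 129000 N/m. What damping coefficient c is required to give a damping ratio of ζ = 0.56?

7300 N·s/m

c_c = 2√(k·m) = 2√(129000 × 329) = 13030 N·s/m.
c = ζ·c_c = 0.56 × 13030 = 7296 N·s/m.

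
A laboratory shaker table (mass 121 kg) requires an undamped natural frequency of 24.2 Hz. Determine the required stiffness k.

ω_n = 2πf_n = 2π × 24.2 = 152.1 rad/s.
k = m·ω_n² = 121 × 152.1² = 121 × 23120 = 2798000 N/m.

2800000 N/m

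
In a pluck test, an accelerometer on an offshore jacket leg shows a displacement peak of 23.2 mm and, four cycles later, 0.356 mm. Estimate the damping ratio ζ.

0.164

Logarithmic decrement δ = (1/n)·ln(x₀/x_n) = (1/4)·ln(23.2/0.356) = (1/4)·ln(65.17) = 1.044.
ζ = δ/√(4π² + δ²) = 1.044/√(39.48 + 1.09) = 1.044/6.369 = 0.1639.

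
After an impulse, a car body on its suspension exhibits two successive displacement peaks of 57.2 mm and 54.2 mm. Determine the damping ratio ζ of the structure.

Logarithmic decrement δ = (1/n)·ln(x₀/x_n) = (1/1)·ln(57.2/54.2) = (1/1)·ln(1.055) = 0.05387.
ζ = δ/√(4π² + δ²) = 0.05387/√(39.48 + 0.00290) = 0.05387/6.283 = 0.008574.

0.00857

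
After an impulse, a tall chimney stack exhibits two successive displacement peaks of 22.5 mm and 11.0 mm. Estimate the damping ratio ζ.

0.113

Logarithmic decrement δ = (1/n)·ln(x₀/x_n) = (1/1)·ln(22.5/11.0) = (1/1)·ln(2.045) = 0.7156.
ζ = δ/√(4π² + δ²) = 0.7156/√(39.48 + 0.512) = 0.7156/6.324 = 0.1132.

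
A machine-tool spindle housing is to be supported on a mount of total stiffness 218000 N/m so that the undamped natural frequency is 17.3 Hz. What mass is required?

ω_n = 2πf_n = 2π × 17.3 = 108.7 rad/s.
m = k/ω_n² = 218000/108.7² = 218000/11820 = 18.45 kg.

18.5 kg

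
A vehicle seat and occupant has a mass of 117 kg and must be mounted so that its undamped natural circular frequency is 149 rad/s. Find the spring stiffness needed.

2600000 N/m

k = m·ω_n² = 117 × 149.0² = 117 × 22200 = 2598000 N/m.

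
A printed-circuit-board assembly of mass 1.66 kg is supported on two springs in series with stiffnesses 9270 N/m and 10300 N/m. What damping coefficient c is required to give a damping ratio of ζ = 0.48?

86.4 N·s/m

Series springs: 1/k_eq = 1/9270 + 1/10300 = 0.0002050, so k_eq = 4879 N/m.
c_c = 2√(k_eq·m) = 2√(4879 × 1.66) = 180.0 N·s/m.
c = ζ·c_c = 0.48 × 180.0 = 86.39 N·s/m.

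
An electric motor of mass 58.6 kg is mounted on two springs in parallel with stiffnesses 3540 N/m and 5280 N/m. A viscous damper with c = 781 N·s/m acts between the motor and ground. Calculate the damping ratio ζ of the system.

Parallel springs add: k_eq = 3540 + 5280 = 8820 N/m.
ω_n = √(k_eq/m) = √(8820/58.6) = 12.27 rad/s.
Critical damping c_c = 2√(k_eq·m) = 2√(8820 × 58.6) = 1438 N·s/m, so ζ = c/c_c = 781/1438 = 0.5432.

0.543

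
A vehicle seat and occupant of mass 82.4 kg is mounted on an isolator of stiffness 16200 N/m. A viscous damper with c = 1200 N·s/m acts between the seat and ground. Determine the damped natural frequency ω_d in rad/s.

12.0 rad/s

ω_n = √(k/m) = √(16200/82.4) = 14.02 rad/s.
Critical damping c_c = 2√(k·m) = 2√(16200 × 82.4) = 2311 N·s/m, so ζ = c/c_c = 1200/2311 = 0.5193.
ω_d = ω_n√(1 − ζ²) = 14.02 × √(1 − 0.270) = 11.98 rad/s.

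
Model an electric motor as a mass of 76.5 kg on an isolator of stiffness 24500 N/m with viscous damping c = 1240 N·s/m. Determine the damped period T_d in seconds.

ω_n = √(k/m) = √(24500/76.5) = 17.90 rad/s.
Critical damping c_c = 2√(k·m) = 2√(24500 × 76.5) = 2738 N·s/m, so ζ = c/c_c = 1240/2738 = 0.4529.
ω_d = ω_n√(1 − ζ²) = 17.90 × √(1 − 0.205) = 15.96 rad/s.
T_d = 2π/ω_d = 0.3938 s.

0.394 s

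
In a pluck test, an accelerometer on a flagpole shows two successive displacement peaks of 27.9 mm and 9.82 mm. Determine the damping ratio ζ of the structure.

Logarithmic decrement δ = (1/n)·ln(x₀/x_n) = (1/1)·ln(27.9/9.82) = (1/1)·ln(2.841) = 1.044.
ζ = δ/√(4π² + δ²) = 1.044/√(39.48 + 1.09) = 1.044/6.369 = 0.1639.

0.164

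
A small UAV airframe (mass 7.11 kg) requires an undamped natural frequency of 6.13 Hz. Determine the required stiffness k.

10500 N/m

ω_n = 2πf_n = 2π × 6.13 = 38.52 rad/s.
k = m·ω_n² = 7.11 × 38.52² = 7.11 × 1483 = 10550 N/m.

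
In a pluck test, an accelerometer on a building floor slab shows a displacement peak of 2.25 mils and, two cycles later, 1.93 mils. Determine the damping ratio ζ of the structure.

Logarithmic decrement δ = (1/n)·ln(x₀/x_n) = (1/2)·ln(2.25/1.93) = (1/2)·ln(1.166) = 0.07671.
ζ = δ/√(4π² + δ²) = 0.07671/√(39.48 + 0.00588) = 0.07671/6.284 = 0.01221.

0.0122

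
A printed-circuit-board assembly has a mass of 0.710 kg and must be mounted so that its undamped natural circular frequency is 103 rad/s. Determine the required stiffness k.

k = m·ω_n² = 0.710 × 103.0² = 0.710 × 10610 = 7532 N/m.

7530 N/m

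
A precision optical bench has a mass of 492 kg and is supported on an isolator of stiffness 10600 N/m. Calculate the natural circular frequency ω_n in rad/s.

ω_n = √(k/m) = √(10600/492) = √21.54 = 4.642 rad/s.

4.64 rad/s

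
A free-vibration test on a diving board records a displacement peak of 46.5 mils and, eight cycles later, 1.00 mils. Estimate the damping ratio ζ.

Logarithmic decrement δ = (1/n)·ln(x₀/x_n) = (1/8)·ln(46.5/1.00) = (1/8)·ln(46.50) = 0.4799.
ζ = δ/√(4π² + δ²) = 0.4799/√(39.48 + 0.230) = 0.4799/6.301 = 0.07616.

0.0762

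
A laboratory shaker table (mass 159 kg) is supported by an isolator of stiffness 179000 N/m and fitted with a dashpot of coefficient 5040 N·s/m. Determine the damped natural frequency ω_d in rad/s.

29.6 rad/s

ω_n = √(k/m) = √(179000/159) = 33.55 rad/s.
Critical damping c_c = 2√(k·m) = 2√(179000 × 159) = 10670 N·s/m, so ζ = c/c_c = 5040/10670 = 0.4724.
ω_d = ω_n√(1 − ζ²) = 33.55 × √(1 − 0.223) = 29.57 rad/s.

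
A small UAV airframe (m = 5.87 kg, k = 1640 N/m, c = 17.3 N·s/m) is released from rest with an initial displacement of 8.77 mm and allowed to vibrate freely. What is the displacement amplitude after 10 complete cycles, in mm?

0.0337 mm

ζ = c/(2√(km)) = 17.3/(2√(1640 × 5.87)) = 17.3/196.2 = 0.08816.
Logarithmic decrement δ = 2πζ/√(1 − ζ²) = 2π × 0.08816/√(1 − 0.00777) = 0.5561.
After n cycles, x_n/x₀ = e^(−nδ), so x_10 = 8.77 × e^(−10 × 0.5561) = 8.77 × 0.003845 = 0.03372 mm.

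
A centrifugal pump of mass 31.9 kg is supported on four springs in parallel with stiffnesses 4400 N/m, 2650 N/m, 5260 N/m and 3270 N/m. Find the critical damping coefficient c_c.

Parallel springs add: k_eq = 4400 + 2650 + 5260 + 3270 = 15580 N/m.
c_c = 2√(k_eq·m) = 2√(15580 × 31.9) = 2 × 705.0 = 1410 N·s/m.

1410 N·s/m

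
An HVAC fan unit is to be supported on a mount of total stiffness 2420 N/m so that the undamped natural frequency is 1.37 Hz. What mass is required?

ω_n = 2πf_n = 2π × 1.37 = 8.608 rad/s.
m = k/ω_n² = 2420/8.608² = 2420/74.10 = 32.66 kg.

32.7 kg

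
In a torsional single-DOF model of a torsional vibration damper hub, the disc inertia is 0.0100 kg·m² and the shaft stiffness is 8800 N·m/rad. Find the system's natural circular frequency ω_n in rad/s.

938 rad/s

ω_n = √(k_t/J) = √(8800/0.0100) = √880000 = 938.1 rad/s.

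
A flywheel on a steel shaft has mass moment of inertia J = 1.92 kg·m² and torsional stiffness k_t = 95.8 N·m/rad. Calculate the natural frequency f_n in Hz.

1.12 Hz

ω_n = √(k_t/J) = √(95.8/1.92) = √49.90 = 7.064 rad/s.
f_n = ω_n/(2π) = 7.064/6.283 = 1.124 Hz.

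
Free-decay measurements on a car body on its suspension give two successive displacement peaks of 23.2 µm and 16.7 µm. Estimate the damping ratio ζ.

Logarithmic decrement δ = (1/n)·ln(x₀/x_n) = (1/1)·ln(23.2/16.7) = (1/1)·ln(1.389) = 0.3287.
ζ = δ/√(4π² + δ²) = 0.3287/√(39.48 + 0.108) = 0.3287/6.292 = 0.05225.

0.0522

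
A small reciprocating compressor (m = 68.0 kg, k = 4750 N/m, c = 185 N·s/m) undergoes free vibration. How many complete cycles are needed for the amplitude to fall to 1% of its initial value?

ζ = c/(2√(km)) = 185/(2√(4750 × 68.0)) = 185/1137 = 0.1628.
Logarithmic decrement δ = 2πζ/√(1 − ζ²) = 2π × 0.1628/√(1 − 0.0265) = 1.036.
x_n/x₀ = e^(−nδ) ≤ 0.01; take ln: n ≥ ln(1/0.01)/δ = 4.605/1.036 = 4.443.
So 5 complete cycles are required.

5 cycles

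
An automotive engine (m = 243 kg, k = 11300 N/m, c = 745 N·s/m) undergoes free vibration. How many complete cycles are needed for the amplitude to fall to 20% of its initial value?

2 cycles

ζ = c/(2√(km)) = 745/(2√(11300 × 243)) = 745/3314 = 0.2248.
Logarithmic decrement δ = 2πζ/√(1 − ζ²) = 2π × 0.2248/√(1 − 0.0505) = 1.450.
x_n/x₀ = e^(−nδ) ≤ 0.2; take ln: n ≥ ln(1/0.2)/δ = 1.609/1.450 = 1.110.
So 2 complete cycles are required.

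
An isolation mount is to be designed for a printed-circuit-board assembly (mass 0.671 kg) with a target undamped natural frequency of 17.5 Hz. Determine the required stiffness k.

ω_n = 2πf_n = 2π × 17.5 = 110.0 rad/s.
k = m·ω_n² = 0.671 × 110.0² = 0.671 × 12090 = 8113 N/m.

8110 N/m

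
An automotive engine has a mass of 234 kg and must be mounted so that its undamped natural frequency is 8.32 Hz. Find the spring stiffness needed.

ω_n = 2πf_n = 2π × 8.32 = 52.28 rad/s.
k = m·ω_n² = 234 × 52.28² = 234 × 2733 = 639500 N/m.

639000 N/m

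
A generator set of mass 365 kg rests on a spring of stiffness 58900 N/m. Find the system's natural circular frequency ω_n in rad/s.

ω_n = √(k/m) = √(58900/365) = √161.4 = 12.70 rad/s.

12.7 rad/s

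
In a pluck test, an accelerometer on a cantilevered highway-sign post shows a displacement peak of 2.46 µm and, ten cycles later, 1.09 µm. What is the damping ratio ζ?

0.0130

Logarithmic decrement δ = (1/n)·ln(x₀/x_n) = (1/10)·ln(2.46/1.09) = (1/10)·ln(2.257) = 0.08140.
ζ = δ/√(4π² + δ²) = 0.08140/√(39.48 + 0.00663) = 0.08140/6.284 = 0.01295.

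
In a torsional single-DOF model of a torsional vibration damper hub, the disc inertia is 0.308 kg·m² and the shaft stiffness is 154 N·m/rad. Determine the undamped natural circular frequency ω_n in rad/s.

22.4 rad/s

ω_n = √(k_t/J) = √(154/0.308) = √500.0 = 22.36 rad/s.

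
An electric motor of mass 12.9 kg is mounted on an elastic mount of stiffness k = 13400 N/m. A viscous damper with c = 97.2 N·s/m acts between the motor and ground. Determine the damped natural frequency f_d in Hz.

ω_n = √(k/m) = √(13400/12.9) = 32.23 rad/s.
Critical damping c_c = 2√(k·m) = 2√(13400 × 12.9) = 831.5 N·s/m, so ζ = c/c_c = 97.2/831.5 = 0.1169.
ω_d = ω_n√(1 − ζ²) = 32.23 × √(1 − 0.0137) = 32.01 rad/s.
f_d = ω_d/(2π) = 5.094 Hz.

5.09 Hz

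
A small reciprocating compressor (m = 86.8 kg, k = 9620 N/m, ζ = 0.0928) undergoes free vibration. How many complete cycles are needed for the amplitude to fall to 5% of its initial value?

Logarithmic decrement δ = 2πζ/√(1 − ζ²) = 2π × 0.09280/√(1 − 0.00861) = 0.5856.
x_n/x₀ = e^(−nδ) ≤ 0.05; take ln: n ≥ ln(1/0.05)/δ = 2.996/0.5856 = 5.116.
So 6 complete cycles are required.

6 cycles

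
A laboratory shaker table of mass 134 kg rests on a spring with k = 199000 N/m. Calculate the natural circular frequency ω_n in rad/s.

38.5 rad/s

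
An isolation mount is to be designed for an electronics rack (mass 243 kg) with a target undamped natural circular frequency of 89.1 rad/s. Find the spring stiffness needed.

1930000 N/m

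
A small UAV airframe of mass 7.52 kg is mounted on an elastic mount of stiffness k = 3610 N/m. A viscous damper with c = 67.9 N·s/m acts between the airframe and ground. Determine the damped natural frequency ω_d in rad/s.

ω_n = √(k/m) = √(3610/7.52) = 21.91 rad/s.
Critical damping c_c = 2√(k·m) = 2√(3610 × 7.52) = 329.5 N·s/m, so ζ = c/c_c = 67.9/329.5 = 0.2061.
ω_d = ω_n√(1 − ζ²) = 21.91 × √(1 − 0.0425) = 21.44 rad/s.

21.4 rad/s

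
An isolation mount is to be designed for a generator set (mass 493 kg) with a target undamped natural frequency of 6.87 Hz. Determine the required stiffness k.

ω_n = 2πf_n = 2π × 6.87 = 43.17 rad/s.
k = m·ω_n² = 493 × 43.17² = 493 × 1863 = 918600 N/m.

919000 N/m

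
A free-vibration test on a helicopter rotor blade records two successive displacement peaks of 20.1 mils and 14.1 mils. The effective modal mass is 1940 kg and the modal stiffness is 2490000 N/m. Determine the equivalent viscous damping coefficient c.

Logarithmic decrement δ = (1/n)·ln(x₀/x_n) = (1/1)·ln(20.1/14.1) = (1/1)·ln(1.426) = 0.3545.
ζ = δ/√(4π² + δ²) = 0.3545/√(39.48 + 0.126) = 0.3545/6.293 = 0.05634.
c = ζ · 2√(km) = 0.05634 × 2√(2490000 × 1940) = 0.05634 × 139000 = 7831 N·s/m.

7830 N·s/m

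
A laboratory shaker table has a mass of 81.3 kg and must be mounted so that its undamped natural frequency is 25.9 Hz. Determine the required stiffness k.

ω_n = 2πf_n = 2π × 25.9 = 162.7 rad/s.
k = m·ω_n² = 81.3 × 162.7² = 81.3 × 26480 = 2153000 N/m.

2150000 N/m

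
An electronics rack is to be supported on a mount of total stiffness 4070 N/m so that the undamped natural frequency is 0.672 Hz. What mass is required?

228 kg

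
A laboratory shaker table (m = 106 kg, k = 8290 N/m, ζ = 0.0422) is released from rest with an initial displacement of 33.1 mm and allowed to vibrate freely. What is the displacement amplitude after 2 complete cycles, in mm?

Logarithmic decrement δ = 2πζ/√(1 − ζ²) = 2π × 0.04220/√(1 − 0.00178) = 0.2654.
After n cycles, x_n/x₀ = e^(−nδ), so x_2 = 33.1 × e^(−2 × 0.2654) = 33.1 × 0.5881 = 19.47 mm.

19.5 mm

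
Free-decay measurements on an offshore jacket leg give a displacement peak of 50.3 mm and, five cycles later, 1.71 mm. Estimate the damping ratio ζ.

Logarithmic decrement δ = (1/n)·ln(x₀/x_n) = (1/5)·ln(50.3/1.71) = (1/5)·ln(29.42) = 0.6763.
ζ = δ/√(4π² + δ²) = 0.6763/√(39.48 + 0.457) = 0.6763/6.319 = 0.1070.

0.107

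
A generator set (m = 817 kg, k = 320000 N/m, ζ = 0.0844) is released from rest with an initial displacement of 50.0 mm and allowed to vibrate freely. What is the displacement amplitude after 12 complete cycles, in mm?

Logarithmic decrement δ = 2πζ/√(1 − ζ²) = 2π × 0.08440/√(1 − 0.00712) = 0.5322.
After n cycles, x_n/x₀ = e^(−nδ), so x_12 = 50.0 × e^(−12 × 0.5322) = 50.0 × 0.001684 = 0.08422 mm.

0.0842 mm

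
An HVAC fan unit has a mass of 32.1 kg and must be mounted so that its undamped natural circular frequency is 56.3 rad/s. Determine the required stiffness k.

k = m·ω_n² = 32.1 × 56.30² = 32.1 × 3170 = 101700 N/m.

102000 N/m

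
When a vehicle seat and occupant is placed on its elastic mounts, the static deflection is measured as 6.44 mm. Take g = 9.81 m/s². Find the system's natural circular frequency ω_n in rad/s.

ω_n = √(g/δ_st) = √(9.81/0.00644) = √1523 = 39.03 rad/s.

39.0 rad/s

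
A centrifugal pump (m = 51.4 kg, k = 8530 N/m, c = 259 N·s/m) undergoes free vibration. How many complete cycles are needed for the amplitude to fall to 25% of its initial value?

2 cycles

ζ = c/(2√(km)) = 259/(2√(8530 × 51.4)) = 259/1324 = 0.1956.
Logarithmic decrement δ = 2πζ/√(1 − ζ²) = 2π × 0.1956/√(1 − 0.0382) = 1.253.
x_n/x₀ = e^(−nδ) ≤ 0.25; take ln: n ≥ ln(1/0.25)/δ = 1.386/1.253 = 1.106.
So 2 complete cycles are required.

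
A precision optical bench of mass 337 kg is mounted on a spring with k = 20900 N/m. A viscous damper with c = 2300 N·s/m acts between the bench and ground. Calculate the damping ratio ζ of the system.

ω_n = √(k/m) = √(20900/337) = 7.875 rad/s.
Critical damping c_c = 2√(k·m) = 2√(20900 × 337) = 5308 N·s/m, so ζ = c/c_c = 2300/5308 = 0.4333.

0.433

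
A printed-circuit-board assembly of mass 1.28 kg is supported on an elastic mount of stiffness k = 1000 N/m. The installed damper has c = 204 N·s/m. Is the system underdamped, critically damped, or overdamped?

overdamped

c_c = 2√(k·m) = 71.55 N·s/m; ζ = c/c_c = 204/71.55 = 2.85.
Since ζ > 1 the system is overdamped.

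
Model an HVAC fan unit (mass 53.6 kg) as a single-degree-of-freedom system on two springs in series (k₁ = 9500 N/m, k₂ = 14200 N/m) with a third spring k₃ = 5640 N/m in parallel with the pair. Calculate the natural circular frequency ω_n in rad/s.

Series pair: k_s = k₁k₂/(k₁+k₂) = (9500)(14200)/(9500 + 14200) = 5692 N/m. In parallel with k₃: k_eq = 5692 + 5640 = 11330 N/m.
ω_n = √(k_eq/m) = √(11330/53.6) = √211.4 = 14.54 rad/s.

14.5 rad/s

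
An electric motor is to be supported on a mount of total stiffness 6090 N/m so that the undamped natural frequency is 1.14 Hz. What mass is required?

ω_n = 2πf_n = 2π × 1.14 = 7.163 rad/s.
m = k/ω_n² = 6090/7.163² = 6090/51.31 = 118.7 kg.

119 kg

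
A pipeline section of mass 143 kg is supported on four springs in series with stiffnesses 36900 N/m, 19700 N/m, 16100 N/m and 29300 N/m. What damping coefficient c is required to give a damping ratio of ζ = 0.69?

Series springs: 1/k_eq = 1/36900 + 1/19700 + 1/16100 + 1/29300 = 0.0001741, so k_eq = 5744 N/m.
c_c = 2√(k_eq·m) = 2√(5744 × 143) = 1813 N·s/m.
c = ζ·c_c = 0.69 × 1813 = 1251 N·s/m.

1250 N·s/m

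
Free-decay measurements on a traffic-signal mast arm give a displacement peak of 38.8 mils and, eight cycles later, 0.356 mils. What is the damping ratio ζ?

0.0929

Logarithmic decrement δ = (1/n)·ln(x₀/x_n) = (1/8)·ln(38.8/0.356) = (1/8)·ln(109.0) = 0.5864.
ζ = δ/√(4π² + δ²) = 0.5864/√(39.48 + 0.344) = 0.5864/6.310 = 0.09293.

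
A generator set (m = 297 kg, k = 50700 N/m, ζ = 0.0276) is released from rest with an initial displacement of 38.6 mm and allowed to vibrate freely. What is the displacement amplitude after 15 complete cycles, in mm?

2.86 mm

Logarithmic decrement δ = 2πζ/√(1 − ζ²) = 2π × 0.02760/√(1 − 0.000762) = 0.1735.
After n cycles, x_n/x₀ = e^(−nδ), so x_15 = 38.6 × e^(−15 × 0.1735) = 38.6 × 0.07411 = 2.861 mm.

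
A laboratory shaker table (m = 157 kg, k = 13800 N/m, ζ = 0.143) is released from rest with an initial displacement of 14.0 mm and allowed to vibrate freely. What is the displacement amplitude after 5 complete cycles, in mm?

0.150 mm

Logarithmic decrement δ = 2πζ/√(1 − ζ²) = 2π × 0.1430/√(1 − 0.0204) = 0.9078.
After n cycles, x_n/x₀ = e^(−nδ), so x_5 = 14.0 × e^(−5 × 0.9078) = 14.0 × 0.01068 = 0.1496 mm.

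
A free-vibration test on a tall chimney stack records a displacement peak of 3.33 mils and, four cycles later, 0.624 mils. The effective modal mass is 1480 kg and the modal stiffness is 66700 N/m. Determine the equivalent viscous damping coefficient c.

1320 N·s/m

Logarithmic decrement δ = (1/n)·ln(x₀/x_n) = (1/4)·ln(3.33/0.624) = (1/4)·ln(5.337) = 0.4186.
ζ = δ/√(4π² + δ²) = 0.4186/√(39.48 + 0.175) = 0.4186/6.297 = 0.06648.
c = ζ · 2√(km) = 0.06648 × 2√(66700 × 1480) = 0.06648 × 19870 = 1321 N·s/m.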